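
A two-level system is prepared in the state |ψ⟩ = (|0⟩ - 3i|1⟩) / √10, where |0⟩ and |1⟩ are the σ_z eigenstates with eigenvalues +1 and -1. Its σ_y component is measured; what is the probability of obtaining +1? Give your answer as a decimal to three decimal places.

0.200

|+y⟩ = (|0⟩ + i|1⟩)/√2, so ⟨+y|ψ⟩ = (-2) / (√2·√10).
P = |-2|² / 20 = 4/20.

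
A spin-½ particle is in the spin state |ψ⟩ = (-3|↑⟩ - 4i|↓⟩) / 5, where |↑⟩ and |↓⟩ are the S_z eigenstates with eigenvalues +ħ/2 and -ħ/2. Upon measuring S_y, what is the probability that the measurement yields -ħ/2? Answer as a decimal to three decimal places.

|-y⟩ = (|↑⟩ - i|↓⟩)/√2, so ⟨-y|ψ⟩ = (1) / (√2·5).
P = |1|² / 50 = 1/50.

0.020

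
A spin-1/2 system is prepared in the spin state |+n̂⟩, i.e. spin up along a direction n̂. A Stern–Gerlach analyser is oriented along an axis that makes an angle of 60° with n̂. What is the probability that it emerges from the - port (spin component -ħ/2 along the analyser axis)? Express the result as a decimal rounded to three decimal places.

0.250

For spin-½, the probability of finding spin-up along an axis at angle θ to the initial spin direction is cos²(θ/2); spin-down is sin²(θ/2).
θ = 60°, so P = sin²(30°) ≈ 0.250.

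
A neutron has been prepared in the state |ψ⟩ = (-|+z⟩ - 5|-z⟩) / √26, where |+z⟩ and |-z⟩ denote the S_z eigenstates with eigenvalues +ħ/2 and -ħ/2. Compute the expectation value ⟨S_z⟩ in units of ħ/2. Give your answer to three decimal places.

-0.923

⟨σ_z⟩ = |a|² - |b|² divided by |a|²+|b|², with a, b the |+z⟩, |-z⟩ amplitudes.
= (1 - 25)/26 = -24/26.
⟨S_z⟩ = (ħ/2)·⟨σ_z⟩.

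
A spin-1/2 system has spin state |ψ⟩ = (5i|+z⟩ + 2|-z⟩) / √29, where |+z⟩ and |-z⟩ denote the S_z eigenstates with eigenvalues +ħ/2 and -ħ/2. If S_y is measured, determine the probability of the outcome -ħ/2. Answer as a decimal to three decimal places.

|-y⟩ = (|+z⟩ - i|-z⟩)/√2, so ⟨-y|ψ⟩ = (7i) / (√2·√29).
P = |7i|² / 58 = 49/58.

0.845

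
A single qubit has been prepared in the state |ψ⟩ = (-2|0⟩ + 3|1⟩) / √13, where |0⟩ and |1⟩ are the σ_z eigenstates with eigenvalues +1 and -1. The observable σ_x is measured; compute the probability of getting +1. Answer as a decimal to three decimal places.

|+x⟩ = (|0⟩ + |1⟩)/√2, so ⟨+x|ψ⟩ = (1) / (√2·√13).
P = |1|² / 26 = 1/26.

0.038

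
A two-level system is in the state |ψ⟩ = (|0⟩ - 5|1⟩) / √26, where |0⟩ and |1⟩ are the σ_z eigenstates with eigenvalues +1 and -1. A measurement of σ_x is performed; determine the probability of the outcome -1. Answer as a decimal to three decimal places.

|-x⟩ = (|0⟩ - |1⟩)/√2, so ⟨-x|ψ⟩ = (6) / (√2·√26).
P = |6|² / 52 = 36/52.

0.692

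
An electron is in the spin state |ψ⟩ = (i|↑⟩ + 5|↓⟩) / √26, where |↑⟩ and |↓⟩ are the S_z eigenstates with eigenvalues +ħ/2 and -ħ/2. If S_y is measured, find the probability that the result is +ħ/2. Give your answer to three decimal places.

0.308

|+y⟩ = (|↑⟩ + i|↓⟩)/√2, so ⟨+y|ψ⟩ = (-4i) / (√2·√26).
P = |-4i|² / 52 = 16/52.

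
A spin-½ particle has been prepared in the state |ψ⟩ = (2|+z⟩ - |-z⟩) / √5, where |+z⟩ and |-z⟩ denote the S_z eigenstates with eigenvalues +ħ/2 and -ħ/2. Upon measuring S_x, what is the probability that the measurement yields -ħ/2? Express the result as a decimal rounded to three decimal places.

0.900

|-x⟩ = (|+z⟩ - |-z⟩)/√2, so ⟨-x|ψ⟩ = (3) / (√2·√5).
P = |3|² / 10 = 9/10.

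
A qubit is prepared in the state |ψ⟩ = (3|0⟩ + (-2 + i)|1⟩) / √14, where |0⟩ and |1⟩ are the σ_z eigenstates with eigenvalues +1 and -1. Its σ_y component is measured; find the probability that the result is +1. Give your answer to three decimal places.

|+y⟩ = (|0⟩ + i|1⟩)/√2, so ⟨+y|ψ⟩ = (4 + 2i) / (√2·√14).
P = |4 + 2i|² / 28 = 20/28.

0.714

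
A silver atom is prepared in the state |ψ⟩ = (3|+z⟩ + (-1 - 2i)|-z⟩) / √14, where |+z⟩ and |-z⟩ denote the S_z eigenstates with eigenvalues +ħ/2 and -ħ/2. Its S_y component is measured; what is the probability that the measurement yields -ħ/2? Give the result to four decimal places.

0.9286

|-y⟩ = (|+z⟩ - i|-z⟩)/√2, so ⟨-y|ψ⟩ = (5 - i) / (√2·√14).
P = |5 - i|² / 28 = 26/28.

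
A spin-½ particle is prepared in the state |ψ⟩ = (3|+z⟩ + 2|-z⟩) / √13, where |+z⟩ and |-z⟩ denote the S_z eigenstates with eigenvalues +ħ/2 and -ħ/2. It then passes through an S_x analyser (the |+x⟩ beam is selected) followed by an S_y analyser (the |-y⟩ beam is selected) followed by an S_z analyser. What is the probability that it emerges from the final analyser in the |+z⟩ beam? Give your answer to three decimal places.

0.240

First analyser (S_x): P(|+x⟩) = |⟨+x|ψ⟩|² = 25/26.
After stage 1 the state is |+x⟩; P(|-y⟩) = |⟨-y|+x⟩|² = 1/2.
After stage 2 the state is |-y⟩; P(|+z⟩) = |⟨+z|-y⟩|² = 1/2.
Joint probability = 25/26 × 1/2 × 1/2 = 0.240.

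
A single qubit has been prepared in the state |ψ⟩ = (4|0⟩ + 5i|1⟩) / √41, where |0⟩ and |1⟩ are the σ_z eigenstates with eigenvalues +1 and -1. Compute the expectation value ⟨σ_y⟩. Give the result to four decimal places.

0.9756

⟨σ_y⟩ = 2 Im(a* b)/(|a|²+|b|²) with a = 4, b = 5i.
a* b = 20i, so ⟨σ_y⟩ = 40/41.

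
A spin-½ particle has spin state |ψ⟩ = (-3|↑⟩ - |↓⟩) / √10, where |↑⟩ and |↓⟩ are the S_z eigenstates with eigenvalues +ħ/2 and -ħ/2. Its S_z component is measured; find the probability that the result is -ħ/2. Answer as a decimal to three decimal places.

0.100

The -ħ/2 outcome corresponds to |↓⟩. Its amplitude in |ψ⟩ is -1/√10.
P = |-1|² / 10 = 1/10.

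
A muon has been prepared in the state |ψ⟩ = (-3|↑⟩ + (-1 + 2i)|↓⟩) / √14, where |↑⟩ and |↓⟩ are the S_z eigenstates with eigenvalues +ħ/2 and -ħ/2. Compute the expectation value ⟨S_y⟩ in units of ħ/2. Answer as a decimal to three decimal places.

⟨σ_y⟩ = 2 Im(a* b)/(|a|²+|b|²) with a = -3, b = (-1 + 2i).
a* b = (3 - 6i), so ⟨σ_y⟩ = -12/14.
⟨S_y⟩ = (ħ/2)·⟨σ_y⟩.

-0.857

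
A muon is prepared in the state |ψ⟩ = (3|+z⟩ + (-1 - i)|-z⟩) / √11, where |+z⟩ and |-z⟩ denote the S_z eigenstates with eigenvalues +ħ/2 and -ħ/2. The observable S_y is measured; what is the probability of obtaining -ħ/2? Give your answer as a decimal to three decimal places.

0.773

|-y⟩ = (|+z⟩ - i|-z⟩)/√2, so ⟨-y|ψ⟩ = (4 - i) / (√2·√11).
P = |4 - i|² / 22 = 17/22.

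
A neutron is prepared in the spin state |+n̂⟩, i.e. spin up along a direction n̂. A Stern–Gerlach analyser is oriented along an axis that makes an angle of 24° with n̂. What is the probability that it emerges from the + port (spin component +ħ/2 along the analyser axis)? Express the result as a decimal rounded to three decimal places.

0.957

For spin-½, the probability of finding spin-up along an axis at angle θ to the initial spin direction is cos²(θ/2); spin-down is sin²(θ/2).
θ = 24°, so P = cos²(12°) ≈ 0.957.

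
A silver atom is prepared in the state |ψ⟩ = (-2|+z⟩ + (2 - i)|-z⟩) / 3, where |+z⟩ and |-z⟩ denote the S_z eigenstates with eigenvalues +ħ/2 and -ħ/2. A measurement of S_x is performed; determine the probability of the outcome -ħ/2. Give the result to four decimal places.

0.9444

|-x⟩ = (|+z⟩ - |-z⟩)/√2, so ⟨-x|ψ⟩ = (-4 + i) / (√2·3).
P = |-4 + i|² / 18 = 17/18.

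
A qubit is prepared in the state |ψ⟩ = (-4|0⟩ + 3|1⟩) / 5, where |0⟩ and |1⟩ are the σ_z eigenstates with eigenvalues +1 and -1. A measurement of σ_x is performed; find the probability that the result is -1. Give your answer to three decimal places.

0.980

|-x⟩ = (|0⟩ - |1⟩)/√2, so ⟨-x|ψ⟩ = (-7) / (√2·5).
P = |-7|² / 50 = 49/50.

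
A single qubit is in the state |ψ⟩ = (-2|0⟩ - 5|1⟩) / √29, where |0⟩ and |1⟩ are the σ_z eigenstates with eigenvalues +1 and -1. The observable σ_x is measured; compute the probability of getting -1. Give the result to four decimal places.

|-x⟩ = (|0⟩ - |1⟩)/√2, so ⟨-x|ψ⟩ = (3) / (√2·√29).
P = |3|² / 58 = 9/58.

0.1552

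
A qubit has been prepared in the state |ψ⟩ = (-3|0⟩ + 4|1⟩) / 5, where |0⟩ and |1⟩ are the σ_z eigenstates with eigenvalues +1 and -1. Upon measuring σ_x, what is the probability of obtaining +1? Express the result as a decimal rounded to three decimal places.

0.020

|+x⟩ = (|0⟩ + |1⟩)/√2, so ⟨+x|ψ⟩ = (1) / (√2·5).
P = |1|² / 50 = 1/50.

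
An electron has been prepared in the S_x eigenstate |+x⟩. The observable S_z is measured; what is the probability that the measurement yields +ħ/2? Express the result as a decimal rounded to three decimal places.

In the S_z basis, |+x⟩ = (|↑⟩ + |↓⟩)/√2 and |+z⟩ = |↑⟩.
|⟨+z|+x⟩|² = 1/2.

0.500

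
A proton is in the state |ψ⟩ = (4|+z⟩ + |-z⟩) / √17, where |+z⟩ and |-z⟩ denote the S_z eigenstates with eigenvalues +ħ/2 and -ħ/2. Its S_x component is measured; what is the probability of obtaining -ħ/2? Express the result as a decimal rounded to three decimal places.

|-x⟩ = (|+z⟩ - |-z⟩)/√2, so ⟨-x|ψ⟩ = (3) / (√2·√17).
P = |3|² / 34 = 9/34.

0.265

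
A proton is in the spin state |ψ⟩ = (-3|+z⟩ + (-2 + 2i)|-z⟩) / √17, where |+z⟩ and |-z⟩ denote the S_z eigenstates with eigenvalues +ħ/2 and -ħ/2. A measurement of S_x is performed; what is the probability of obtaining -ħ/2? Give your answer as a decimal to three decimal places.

|-x⟩ = (|+z⟩ - |-z⟩)/√2, so ⟨-x|ψ⟩ = (-1 - 2i) / (√2·√17).
P = |-1 - 2i|² / 34 = 5/34.

0.147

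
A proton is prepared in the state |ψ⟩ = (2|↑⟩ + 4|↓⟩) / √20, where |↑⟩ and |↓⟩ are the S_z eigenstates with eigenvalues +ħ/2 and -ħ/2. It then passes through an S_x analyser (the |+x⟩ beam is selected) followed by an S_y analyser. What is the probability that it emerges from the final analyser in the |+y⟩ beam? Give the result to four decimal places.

0.4500

First analyser (S_x): P(|+x⟩) = |⟨+x|ψ⟩|² = 36/40.
After stage 1 the state is |+x⟩; P(|+y⟩) = |⟨+y|+x⟩|² = 1/2.
Joint probability = 36/40 × 1/2 = 0.4500.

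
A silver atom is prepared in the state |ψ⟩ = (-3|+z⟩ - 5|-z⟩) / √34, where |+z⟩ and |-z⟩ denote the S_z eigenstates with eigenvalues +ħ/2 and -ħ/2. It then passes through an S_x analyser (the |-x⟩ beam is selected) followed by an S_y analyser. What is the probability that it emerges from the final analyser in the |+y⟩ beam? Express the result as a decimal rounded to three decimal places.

0.029

First analyser (S_x): P(|-x⟩) = |⟨-x|ψ⟩|² = 4/68.
After stage 1 the state is |-x⟩; P(|+y⟩) = |⟨+y|-x⟩|² = 1/2.
Joint probability = 4/68 × 1/2 = 0.029.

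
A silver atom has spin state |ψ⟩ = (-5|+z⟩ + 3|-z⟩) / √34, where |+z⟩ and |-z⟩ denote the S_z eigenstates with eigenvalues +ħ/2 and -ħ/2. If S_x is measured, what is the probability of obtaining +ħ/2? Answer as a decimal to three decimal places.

0.059

|+x⟩ = (|+z⟩ + |-z⟩)/√2, so ⟨+x|ψ⟩ = (-2) / (√2·√34).
P = |-2|² / 68 = 4/68.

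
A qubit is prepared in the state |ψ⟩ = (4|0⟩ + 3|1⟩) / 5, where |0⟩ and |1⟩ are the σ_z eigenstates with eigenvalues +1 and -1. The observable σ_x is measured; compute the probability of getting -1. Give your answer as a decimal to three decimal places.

0.020

|-x⟩ = (|0⟩ - |1⟩)/√2, so ⟨-x|ψ⟩ = (1) / (√2·5).
P = |1|² / 50 = 1/50.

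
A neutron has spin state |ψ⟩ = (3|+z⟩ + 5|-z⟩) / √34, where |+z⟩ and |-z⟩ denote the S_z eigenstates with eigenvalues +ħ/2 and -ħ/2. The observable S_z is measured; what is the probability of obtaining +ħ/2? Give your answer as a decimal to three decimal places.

The +ħ/2 outcome corresponds to |+z⟩. Its amplitude in |ψ⟩ is 3/√34.
P = |3|² / 34 = 9/34.

0.265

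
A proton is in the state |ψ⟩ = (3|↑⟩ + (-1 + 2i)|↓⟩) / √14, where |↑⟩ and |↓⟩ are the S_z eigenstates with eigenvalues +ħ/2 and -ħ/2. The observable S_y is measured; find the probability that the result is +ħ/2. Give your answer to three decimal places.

0.929

|+y⟩ = (|↑⟩ + i|↓⟩)/√2, so ⟨+y|ψ⟩ = (5 + i) / (√2·√14).
P = |5 + i|² / 28 = 26/28.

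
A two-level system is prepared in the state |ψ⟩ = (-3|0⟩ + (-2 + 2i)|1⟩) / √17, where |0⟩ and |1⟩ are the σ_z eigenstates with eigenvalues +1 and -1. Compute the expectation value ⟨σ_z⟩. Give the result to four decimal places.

0.0588

⟨σ_z⟩ = |a|² - |b|² divided by |a|²+|b|², with a, b the |0⟩, |1⟩ amplitudes.
= (9 - 8)/17 = 1/17.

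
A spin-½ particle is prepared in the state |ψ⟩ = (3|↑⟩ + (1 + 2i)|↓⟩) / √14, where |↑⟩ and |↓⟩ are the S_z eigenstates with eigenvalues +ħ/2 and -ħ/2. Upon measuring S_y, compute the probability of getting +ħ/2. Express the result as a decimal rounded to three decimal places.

|+y⟩ = (|↑⟩ + i|↓⟩)/√2, so ⟨+y|ψ⟩ = (5 - i) / (√2·√14).
P = |5 - i|² / 28 = 26/28.

0.929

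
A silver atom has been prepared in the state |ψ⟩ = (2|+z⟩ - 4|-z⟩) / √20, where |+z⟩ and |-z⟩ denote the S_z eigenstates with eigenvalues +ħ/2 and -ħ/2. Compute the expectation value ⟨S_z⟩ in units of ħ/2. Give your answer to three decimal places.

-0.600

⟨σ_z⟩ = |a|² - |b|² divided by |a|²+|b|², with a, b the |+z⟩, |-z⟩ amplitudes.
= (4 - 16)/20 = -12/20.
⟨S_z⟩ = (ħ/2)·⟨σ_z⟩.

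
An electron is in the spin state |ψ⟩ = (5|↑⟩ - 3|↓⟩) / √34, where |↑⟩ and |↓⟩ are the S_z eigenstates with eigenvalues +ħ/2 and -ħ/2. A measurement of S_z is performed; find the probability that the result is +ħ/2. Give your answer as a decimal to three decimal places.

0.735

The +ħ/2 outcome corresponds to |↑⟩. Its amplitude in |ψ⟩ is 5/√34.
P = |5|² / 34 = 25/34.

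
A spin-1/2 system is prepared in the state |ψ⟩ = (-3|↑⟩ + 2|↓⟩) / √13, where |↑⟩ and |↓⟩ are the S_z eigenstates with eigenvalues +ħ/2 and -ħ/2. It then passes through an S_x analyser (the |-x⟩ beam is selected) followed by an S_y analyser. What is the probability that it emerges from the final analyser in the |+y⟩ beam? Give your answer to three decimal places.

First analyser (S_x): P(|-x⟩) = |⟨-x|ψ⟩|² = 25/26.
After stage 1 the state is |-x⟩; P(|+y⟩) = |⟨+y|-x⟩|² = 1/2.
Joint probability = 25/26 × 1/2 = 0.481.

0.481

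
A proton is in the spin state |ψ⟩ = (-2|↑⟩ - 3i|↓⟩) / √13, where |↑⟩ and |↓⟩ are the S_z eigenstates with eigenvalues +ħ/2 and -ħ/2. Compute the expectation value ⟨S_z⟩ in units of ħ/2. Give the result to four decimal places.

-0.3846

⟨σ_z⟩ = |a|² - |b|² divided by |a|²+|b|², with a, b the |↑⟩, |↓⟩ amplitudes.
= (4 - 9)/13 = -5/13.
⟨S_z⟩ = (ħ/2)·⟨σ_z⟩.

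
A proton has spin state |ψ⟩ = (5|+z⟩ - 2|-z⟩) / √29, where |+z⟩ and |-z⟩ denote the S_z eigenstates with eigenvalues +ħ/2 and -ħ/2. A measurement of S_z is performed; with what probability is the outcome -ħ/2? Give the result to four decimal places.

The -ħ/2 outcome corresponds to |-z⟩. Its amplitude in |ψ⟩ is -2/√29.
P = |-2|² / 29 = 4/29.

0.1379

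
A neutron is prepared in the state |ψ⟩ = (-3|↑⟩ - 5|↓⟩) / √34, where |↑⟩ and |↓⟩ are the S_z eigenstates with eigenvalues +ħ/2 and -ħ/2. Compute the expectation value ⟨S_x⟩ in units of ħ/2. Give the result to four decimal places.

⟨σ_x⟩ = 2 Re(a* b)/(|a|²+|b|²) with a = -3, b = -5.
a* b = 15, so ⟨σ_x⟩ = 30/34.
⟨S_x⟩ = (ħ/2)·⟨σ_x⟩.

0.8824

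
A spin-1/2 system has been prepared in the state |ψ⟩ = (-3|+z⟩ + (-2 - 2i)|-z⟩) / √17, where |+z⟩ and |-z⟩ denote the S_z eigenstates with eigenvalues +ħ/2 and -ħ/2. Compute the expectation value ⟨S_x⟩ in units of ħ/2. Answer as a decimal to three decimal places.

0.706

⟨σ_x⟩ = 2 Re(a* b)/(|a|²+|b|²) with a = -3, b = (-2 - 2i).
a* b = (6 + 6i), so ⟨σ_x⟩ = 12/17.
⟨S_x⟩ = (ħ/2)·⟨σ_x⟩.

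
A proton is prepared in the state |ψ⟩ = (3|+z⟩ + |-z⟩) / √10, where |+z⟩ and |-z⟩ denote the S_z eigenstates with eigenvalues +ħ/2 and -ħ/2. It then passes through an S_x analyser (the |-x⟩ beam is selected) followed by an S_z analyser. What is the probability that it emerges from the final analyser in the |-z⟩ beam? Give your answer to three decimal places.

First analyser (S_x): P(|-x⟩) = |⟨-x|ψ⟩|² = 4/20.
After stage 1 the state is |-x⟩; P(|-z⟩) = |⟨-z|-x⟩|² = 1/2.
Joint probability = 4/20 × 1/2 = 0.100.

0.100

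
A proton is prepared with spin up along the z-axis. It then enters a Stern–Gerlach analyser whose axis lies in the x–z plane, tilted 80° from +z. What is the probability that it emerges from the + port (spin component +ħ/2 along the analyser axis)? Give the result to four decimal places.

0.5868

For spin-½, the probability of finding spin-up along an axis at angle θ to the initial spin direction is cos²(θ/2); spin-down is sin²(θ/2).
θ = 80°, so P = cos²(40°) ≈ 0.5868.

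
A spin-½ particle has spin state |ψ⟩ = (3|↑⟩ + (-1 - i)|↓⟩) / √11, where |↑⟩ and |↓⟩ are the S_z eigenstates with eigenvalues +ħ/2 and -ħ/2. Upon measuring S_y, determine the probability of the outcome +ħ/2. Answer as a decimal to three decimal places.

|+y⟩ = (|↑⟩ + i|↓⟩)/√2, so ⟨+y|ψ⟩ = (2 + i) / (√2·√11).
P = |2 + i|² / 22 = 5/22.

0.227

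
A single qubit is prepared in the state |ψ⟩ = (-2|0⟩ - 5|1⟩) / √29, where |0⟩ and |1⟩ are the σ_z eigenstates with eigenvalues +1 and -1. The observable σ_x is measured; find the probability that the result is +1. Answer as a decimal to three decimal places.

|+x⟩ = (|0⟩ + |1⟩)/√2, so ⟨+x|ψ⟩ = (-7) / (√2·√29).
P = |-7|² / 58 = 49/58.

0.845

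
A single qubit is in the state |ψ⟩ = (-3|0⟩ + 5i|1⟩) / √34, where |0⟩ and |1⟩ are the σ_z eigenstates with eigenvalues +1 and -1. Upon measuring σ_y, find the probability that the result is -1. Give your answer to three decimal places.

0.941

|-y⟩ = (|0⟩ - i|1⟩)/√2, so ⟨-y|ψ⟩ = (-8) / (√2·√34).
P = |-8|² / 68 = 64/68.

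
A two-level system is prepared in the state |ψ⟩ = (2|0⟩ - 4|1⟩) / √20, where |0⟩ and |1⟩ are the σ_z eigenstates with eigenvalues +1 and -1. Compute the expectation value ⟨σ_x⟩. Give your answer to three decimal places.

⟨σ_x⟩ = 2 Re(a* b)/(|a|²+|b|²) with a = 2, b = -4.
a* b = -8, so ⟨σ_x⟩ = -16/20.

-0.800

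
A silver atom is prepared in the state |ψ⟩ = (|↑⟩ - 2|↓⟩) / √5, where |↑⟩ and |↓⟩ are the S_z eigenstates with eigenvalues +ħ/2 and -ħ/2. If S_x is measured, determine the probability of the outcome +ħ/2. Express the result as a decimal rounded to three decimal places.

|+x⟩ = (|↑⟩ + |↓⟩)/√2, so ⟨+x|ψ⟩ = (-1) / (√2·√5).
P = |-1|² / 10 = 1/10.

0.100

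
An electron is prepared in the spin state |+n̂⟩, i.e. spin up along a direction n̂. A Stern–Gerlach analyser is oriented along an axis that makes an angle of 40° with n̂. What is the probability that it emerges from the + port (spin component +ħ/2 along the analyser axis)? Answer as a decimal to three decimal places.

0.883

For spin-½, the probability of finding spin-up along an axis at angle θ to the initial spin direction is cos²(θ/2); spin-down is sin²(θ/2).
θ = 40°, so P = cos²(20°) ≈ 0.883.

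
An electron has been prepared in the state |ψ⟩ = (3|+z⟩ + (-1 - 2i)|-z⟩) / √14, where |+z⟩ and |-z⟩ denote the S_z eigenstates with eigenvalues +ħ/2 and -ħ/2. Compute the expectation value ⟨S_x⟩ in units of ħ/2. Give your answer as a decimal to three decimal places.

⟨σ_x⟩ = 2 Re(a* b)/(|a|²+|b|²) with a = 3, b = (-1 - 2i).
a* b = (-3 - 6i), so ⟨σ_x⟩ = -6/14.
⟨S_x⟩ = (ħ/2)·⟨σ_x⟩.

-0.429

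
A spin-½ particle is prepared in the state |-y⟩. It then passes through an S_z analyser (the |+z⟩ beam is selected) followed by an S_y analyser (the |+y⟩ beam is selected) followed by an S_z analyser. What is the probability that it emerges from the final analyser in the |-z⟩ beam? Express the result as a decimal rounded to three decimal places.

First analyser (S_z): from |-y⟩, P(|+z⟩) = 1/2.
After stage 1 the state is |+z⟩; P(|+y⟩) = |⟨+y|+z⟩|² = 1/2.
After stage 2 the state is |+y⟩; P(|-z⟩) = |⟨-z|+y⟩|² = 1/2.
Joint probability = 1/2 × 1/2 × 1/2 = 0.125.

0.125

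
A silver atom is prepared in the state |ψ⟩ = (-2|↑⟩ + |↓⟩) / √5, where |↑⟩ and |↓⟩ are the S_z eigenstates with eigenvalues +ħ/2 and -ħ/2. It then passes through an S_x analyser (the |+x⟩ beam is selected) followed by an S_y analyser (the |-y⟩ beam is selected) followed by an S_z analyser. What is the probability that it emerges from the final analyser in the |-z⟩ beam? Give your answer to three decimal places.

First analyser (S_x): P(|+x⟩) = |⟨+x|ψ⟩|² = 1/10.
After stage 1 the state is |+x⟩; P(|-y⟩) = |⟨-y|+x⟩|² = 1/2.
After stage 2 the state is |-y⟩; P(|-z⟩) = |⟨-z|-y⟩|² = 1/2.
Joint probability = 1/10 × 1/2 × 1/2 = 0.025.

0.025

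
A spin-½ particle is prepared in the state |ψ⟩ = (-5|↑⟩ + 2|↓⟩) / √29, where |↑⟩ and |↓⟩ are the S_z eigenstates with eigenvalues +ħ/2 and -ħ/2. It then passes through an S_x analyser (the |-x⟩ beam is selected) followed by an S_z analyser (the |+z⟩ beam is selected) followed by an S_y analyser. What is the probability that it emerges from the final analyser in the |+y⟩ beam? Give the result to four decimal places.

First analyser (S_x): P(|-x⟩) = |⟨-x|ψ⟩|² = 49/58.
After stage 1 the state is |-x⟩; P(|+z⟩) = |⟨+z|-x⟩|² = 1/2.
After stage 2 the state is |+z⟩; P(|+y⟩) = |⟨+y|+z⟩|² = 1/2.
Joint probability = 49/58 × 1/2 × 1/2 = 0.2112.

0.2112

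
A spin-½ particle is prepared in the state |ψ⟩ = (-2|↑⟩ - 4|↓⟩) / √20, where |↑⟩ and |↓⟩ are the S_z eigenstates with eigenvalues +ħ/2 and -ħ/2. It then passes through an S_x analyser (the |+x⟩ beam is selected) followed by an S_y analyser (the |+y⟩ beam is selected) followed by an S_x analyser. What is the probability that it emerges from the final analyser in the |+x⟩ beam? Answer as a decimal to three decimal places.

First analyser (S_x): P(|+x⟩) = |⟨+x|ψ⟩|² = 36/40.
After stage 1 the state is |+x⟩; P(|+y⟩) = |⟨+y|+x⟩|² = 1/2.
After stage 2 the state is |+y⟩; P(|+x⟩) = |⟨+x|+y⟩|² = 1/2.
Joint probability = 36/40 × 1/2 × 1/2 = 0.225.

0.225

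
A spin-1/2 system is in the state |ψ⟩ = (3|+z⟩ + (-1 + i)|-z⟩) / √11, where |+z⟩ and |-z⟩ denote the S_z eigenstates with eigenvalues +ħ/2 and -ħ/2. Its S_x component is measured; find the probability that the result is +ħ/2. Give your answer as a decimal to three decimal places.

|+x⟩ = (|+z⟩ + |-z⟩)/√2, so ⟨+x|ψ⟩ = (2 + i) / (√2·√11).
P = |2 + i|² / 22 = 5/22.

0.227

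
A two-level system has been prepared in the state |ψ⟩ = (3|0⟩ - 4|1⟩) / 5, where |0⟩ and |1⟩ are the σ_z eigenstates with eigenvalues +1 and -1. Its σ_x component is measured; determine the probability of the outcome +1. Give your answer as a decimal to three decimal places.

|+x⟩ = (|0⟩ + |1⟩)/√2, so ⟨+x|ψ⟩ = (-1) / (√2·5).
P = |-1|² / 50 = 1/50.

0.020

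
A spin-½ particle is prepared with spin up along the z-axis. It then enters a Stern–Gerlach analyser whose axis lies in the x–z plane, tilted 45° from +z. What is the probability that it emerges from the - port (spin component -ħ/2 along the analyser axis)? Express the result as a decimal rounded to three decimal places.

For spin-½, the probability of finding spin-up along an axis at angle θ to the initial spin direction is cos²(θ/2); spin-down is sin²(θ/2).
θ = 45°, so P = sin²(22.5°) ≈ 0.146.

0.146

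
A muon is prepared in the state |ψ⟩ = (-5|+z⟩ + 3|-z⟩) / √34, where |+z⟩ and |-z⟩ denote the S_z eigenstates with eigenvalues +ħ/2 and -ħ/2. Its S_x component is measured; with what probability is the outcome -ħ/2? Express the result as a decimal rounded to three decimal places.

|-x⟩ = (|+z⟩ - |-z⟩)/√2, so ⟨-x|ψ⟩ = (-8) / (√2·√34).
P = |-8|² / 68 = 64/68.

0.941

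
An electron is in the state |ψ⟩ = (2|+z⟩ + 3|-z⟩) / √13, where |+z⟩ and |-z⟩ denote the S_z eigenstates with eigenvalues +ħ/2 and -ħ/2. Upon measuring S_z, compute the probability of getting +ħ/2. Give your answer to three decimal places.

0.308

The +ħ/2 outcome corresponds to |+z⟩. Its amplitude in |ψ⟩ is 2/√13.
P = |2|² / 13 = 4/13.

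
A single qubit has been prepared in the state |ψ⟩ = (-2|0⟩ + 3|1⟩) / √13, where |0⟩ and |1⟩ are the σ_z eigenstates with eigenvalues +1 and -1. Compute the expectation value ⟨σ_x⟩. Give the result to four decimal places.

⟨σ_x⟩ = 2 Re(a* b)/(|a|²+|b|²) with a = -2, b = 3.
a* b = -6, so ⟨σ_x⟩ = -12/13.

-0.9231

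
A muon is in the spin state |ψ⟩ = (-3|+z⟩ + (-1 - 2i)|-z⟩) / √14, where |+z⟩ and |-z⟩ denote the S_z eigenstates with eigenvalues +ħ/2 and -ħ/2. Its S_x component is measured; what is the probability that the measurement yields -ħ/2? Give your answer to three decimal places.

0.286

|-x⟩ = (|+z⟩ - |-z⟩)/√2, so ⟨-x|ψ⟩ = (-2 + 2i) / (√2·√14).
P = |-2 + 2i|² / 28 = 8/28.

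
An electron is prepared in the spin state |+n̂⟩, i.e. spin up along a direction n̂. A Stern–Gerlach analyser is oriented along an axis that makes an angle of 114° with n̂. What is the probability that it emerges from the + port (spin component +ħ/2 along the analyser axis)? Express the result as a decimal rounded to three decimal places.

0.297

For spin-½, the probability of finding spin-up along an axis at angle θ to the initial spin direction is cos²(θ/2); spin-down is sin²(θ/2).
θ = 114°, so P = cos²(57°) ≈ 0.297.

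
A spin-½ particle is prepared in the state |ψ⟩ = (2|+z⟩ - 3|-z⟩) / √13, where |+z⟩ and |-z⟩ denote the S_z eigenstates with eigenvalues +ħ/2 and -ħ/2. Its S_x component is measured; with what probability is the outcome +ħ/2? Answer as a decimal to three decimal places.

0.038

|+x⟩ = (|+z⟩ + |-z⟩)/√2, so ⟨+x|ψ⟩ = (-1) / (√2·√13).
P = |-1|² / 26 = 1/26.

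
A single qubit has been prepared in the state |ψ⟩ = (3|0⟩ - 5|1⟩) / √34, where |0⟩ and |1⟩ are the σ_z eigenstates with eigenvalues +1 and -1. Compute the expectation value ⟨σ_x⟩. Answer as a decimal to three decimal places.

-0.882

⟨σ_x⟩ = 2 Re(a* b)/(|a|²+|b|²) with a = 3, b = -5.
a* b = -15, so ⟨σ_x⟩ = -30/34.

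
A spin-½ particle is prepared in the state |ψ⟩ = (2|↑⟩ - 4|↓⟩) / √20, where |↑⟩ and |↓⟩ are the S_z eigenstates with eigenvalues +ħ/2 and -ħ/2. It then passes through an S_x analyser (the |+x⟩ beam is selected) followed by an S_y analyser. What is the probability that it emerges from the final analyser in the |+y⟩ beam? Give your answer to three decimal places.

0.050

First analyser (S_x): P(|+x⟩) = |⟨+x|ψ⟩|² = 4/40.
After stage 1 the state is |+x⟩; P(|+y⟩) = |⟨+y|+x⟩|² = 1/2.
Joint probability = 4/40 × 1/2 = 0.050.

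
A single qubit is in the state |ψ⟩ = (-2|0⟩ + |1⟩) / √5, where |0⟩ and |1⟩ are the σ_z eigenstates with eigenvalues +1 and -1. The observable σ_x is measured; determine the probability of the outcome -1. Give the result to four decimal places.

0.9000

|-x⟩ = (|0⟩ - |1⟩)/√2, so ⟨-x|ψ⟩ = (-3) / (√2·√5).
P = |-3|² / 10 = 9/10.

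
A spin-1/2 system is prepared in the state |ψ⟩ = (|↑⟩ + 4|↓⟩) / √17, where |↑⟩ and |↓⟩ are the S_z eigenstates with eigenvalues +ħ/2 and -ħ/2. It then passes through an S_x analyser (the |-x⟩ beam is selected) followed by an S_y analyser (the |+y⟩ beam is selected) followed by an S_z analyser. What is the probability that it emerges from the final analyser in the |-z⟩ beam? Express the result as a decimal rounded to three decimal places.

0.066

First analyser (S_x): P(|-x⟩) = |⟨-x|ψ⟩|² = 9/34.
After stage 1 the state is |-x⟩; P(|+y⟩) = |⟨+y|-x⟩|² = 1/2.
After stage 2 the state is |+y⟩; P(|-z⟩) = |⟨-z|+y⟩|² = 1/2.
Joint probability = 9/34 × 1/2 × 1/2 = 0.066.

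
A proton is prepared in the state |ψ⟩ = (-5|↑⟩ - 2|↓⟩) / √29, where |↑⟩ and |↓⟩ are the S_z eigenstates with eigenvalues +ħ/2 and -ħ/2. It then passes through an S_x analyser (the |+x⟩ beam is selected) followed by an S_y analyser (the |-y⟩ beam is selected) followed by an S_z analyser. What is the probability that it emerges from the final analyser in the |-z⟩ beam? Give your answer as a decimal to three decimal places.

First analyser (S_x): P(|+x⟩) = |⟨+x|ψ⟩|² = 49/58.
After stage 1 the state is |+x⟩; P(|-y⟩) = |⟨-y|+x⟩|² = 1/2.
After stage 2 the state is |-y⟩; P(|-z⟩) = |⟨-z|-y⟩|² = 1/2.
Joint probability = 49/58 × 1/2 × 1/2 = 0.211.

0.211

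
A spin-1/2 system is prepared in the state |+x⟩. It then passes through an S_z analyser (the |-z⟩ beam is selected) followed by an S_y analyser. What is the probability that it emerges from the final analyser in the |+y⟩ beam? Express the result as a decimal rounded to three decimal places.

0.250

First analyser (S_z): from |+x⟩, P(|-z⟩) = 1/2.
After stage 1 the state is |-z⟩; P(|+y⟩) = |⟨+y|-z⟩|² = 1/2.
Joint probability = 1/2 × 1/2 = 0.250.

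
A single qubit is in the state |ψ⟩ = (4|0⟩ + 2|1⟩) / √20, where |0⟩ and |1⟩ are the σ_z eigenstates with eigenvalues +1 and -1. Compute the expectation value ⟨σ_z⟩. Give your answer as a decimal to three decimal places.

⟨σ_z⟩ = |a|² - |b|² divided by |a|²+|b|², with a, b the |0⟩, |1⟩ amplitudes.
= (16 - 4)/20 = 12/20.

0.600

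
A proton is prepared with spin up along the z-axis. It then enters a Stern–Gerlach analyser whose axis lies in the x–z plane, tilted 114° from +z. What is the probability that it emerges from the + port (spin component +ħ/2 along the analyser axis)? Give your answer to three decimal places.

0.297

For spin-½, the probability of finding spin-up along an axis at angle θ to the initial spin direction is cos²(θ/2); spin-down is sin²(θ/2).
θ = 114°, so P = cos²(57°) ≈ 0.297.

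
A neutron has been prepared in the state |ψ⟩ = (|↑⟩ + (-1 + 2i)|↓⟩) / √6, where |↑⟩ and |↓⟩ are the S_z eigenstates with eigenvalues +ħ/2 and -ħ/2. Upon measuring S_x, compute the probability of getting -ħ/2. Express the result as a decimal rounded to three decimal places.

|-x⟩ = (|↑⟩ - |↓⟩)/√2, so ⟨-x|ψ⟩ = (2 - 2i) / (√2·√6).
P = |2 - 2i|² / 12 = 8/12.

0.667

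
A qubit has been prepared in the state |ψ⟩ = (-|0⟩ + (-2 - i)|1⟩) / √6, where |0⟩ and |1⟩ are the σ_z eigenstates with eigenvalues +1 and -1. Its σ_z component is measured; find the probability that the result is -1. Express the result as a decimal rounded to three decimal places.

The -1 outcome corresponds to |1⟩. Its amplitude in |ψ⟩ is (-2 - i)/√6.
P = |-2 - i|² / 6 = 5/6.

0.833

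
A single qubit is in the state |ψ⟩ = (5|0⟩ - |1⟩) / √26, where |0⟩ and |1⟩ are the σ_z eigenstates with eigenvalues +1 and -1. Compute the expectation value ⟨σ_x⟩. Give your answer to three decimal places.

⟨σ_x⟩ = 2 Re(a* b)/(|a|²+|b|²) with a = 5, b = -1.
a* b = -5, so ⟨σ_x⟩ = -10/26.

-0.385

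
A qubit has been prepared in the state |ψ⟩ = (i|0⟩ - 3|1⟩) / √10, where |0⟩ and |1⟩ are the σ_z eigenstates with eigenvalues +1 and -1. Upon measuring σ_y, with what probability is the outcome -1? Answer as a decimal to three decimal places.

0.200

|-y⟩ = (|0⟩ - i|1⟩)/√2, so ⟨-y|ψ⟩ = (-2i) / (√2·√10).
P = |-2i|² / 20 = 4/20.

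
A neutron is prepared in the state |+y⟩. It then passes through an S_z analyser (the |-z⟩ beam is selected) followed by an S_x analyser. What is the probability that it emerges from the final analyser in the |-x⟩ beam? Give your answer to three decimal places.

First analyser (S_z): from |+y⟩, P(|-z⟩) = 1/2.
After stage 1 the state is |-z⟩; P(|-x⟩) = |⟨-x|-z⟩|² = 1/2.
Joint probability = 1/2 × 1/2 = 0.250.

0.250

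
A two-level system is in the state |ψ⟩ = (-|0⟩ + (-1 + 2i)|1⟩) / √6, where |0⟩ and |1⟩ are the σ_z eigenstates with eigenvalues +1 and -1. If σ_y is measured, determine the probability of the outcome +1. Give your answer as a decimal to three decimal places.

0.167

|+y⟩ = (|0⟩ + i|1⟩)/√2, so ⟨+y|ψ⟩ = (1 + i) / (√2·√6).
P = |1 + i|² / 12 = 2/12.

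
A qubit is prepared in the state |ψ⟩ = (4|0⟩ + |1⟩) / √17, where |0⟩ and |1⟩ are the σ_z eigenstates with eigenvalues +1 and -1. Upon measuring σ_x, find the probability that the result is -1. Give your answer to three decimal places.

0.265

|-x⟩ = (|0⟩ - |1⟩)/√2, so ⟨-x|ψ⟩ = (3) / (√2·√17).
P = |3|² / 34 = 9/34.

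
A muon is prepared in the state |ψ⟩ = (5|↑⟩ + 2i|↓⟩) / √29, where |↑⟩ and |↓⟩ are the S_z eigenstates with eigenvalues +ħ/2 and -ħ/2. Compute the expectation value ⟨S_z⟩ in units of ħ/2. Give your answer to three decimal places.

⟨σ_z⟩ = |a|² - |b|² divided by |a|²+|b|², with a, b the |↑⟩, |↓⟩ amplitudes.
= (25 - 4)/29 = 21/29.
⟨S_z⟩ = (ħ/2)·⟨σ_z⟩.

0.724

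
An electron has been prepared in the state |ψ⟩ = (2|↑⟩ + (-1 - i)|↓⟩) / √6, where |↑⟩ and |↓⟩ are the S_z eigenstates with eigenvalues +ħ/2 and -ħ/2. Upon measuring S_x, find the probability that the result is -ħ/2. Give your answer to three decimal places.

|-x⟩ = (|↑⟩ - |↓⟩)/√2, so ⟨-x|ψ⟩ = (3 + i) / (√2·√6).
P = |3 + i|² / 12 = 10/12.

0.833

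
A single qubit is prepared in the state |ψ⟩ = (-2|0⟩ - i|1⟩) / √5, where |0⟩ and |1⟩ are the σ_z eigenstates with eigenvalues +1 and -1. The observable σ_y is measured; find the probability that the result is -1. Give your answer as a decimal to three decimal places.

0.100

|-y⟩ = (|0⟩ - i|1⟩)/√2, so ⟨-y|ψ⟩ = (-1) / (√2·√5).
P = |-1|² / 10 = 1/10.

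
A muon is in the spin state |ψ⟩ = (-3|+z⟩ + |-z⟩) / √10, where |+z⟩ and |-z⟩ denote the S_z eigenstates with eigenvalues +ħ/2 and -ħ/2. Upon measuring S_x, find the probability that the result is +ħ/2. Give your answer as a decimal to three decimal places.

0.200

|+x⟩ = (|+z⟩ + |-z⟩)/√2, so ⟨+x|ψ⟩ = (-2) / (√2·√10).
P = |-2|² / 20 = 4/20.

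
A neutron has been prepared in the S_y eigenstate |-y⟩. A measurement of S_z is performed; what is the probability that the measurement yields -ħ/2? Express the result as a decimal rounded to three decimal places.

0.500

In the S_z basis, |-y⟩ = (|↑⟩ - i|↓⟩)/√2 and |-z⟩ = |↓⟩.
|⟨-z|-y⟩|² = 1/2.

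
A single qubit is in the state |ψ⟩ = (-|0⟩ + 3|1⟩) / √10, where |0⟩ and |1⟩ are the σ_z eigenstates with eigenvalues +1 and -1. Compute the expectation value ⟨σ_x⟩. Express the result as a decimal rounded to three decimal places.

⟨σ_x⟩ = 2 Re(a* b)/(|a|²+|b|²) with a = -1, b = 3.
a* b = -3, so ⟨σ_x⟩ = -6/10.

-0.600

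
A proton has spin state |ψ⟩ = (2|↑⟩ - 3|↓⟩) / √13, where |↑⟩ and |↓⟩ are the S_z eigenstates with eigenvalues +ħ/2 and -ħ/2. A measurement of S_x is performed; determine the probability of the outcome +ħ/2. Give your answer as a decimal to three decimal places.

0.038

|+x⟩ = (|↑⟩ + |↓⟩)/√2, so ⟨+x|ψ⟩ = (-1) / (√2·√13).
P = |-1|² / 26 = 1/26.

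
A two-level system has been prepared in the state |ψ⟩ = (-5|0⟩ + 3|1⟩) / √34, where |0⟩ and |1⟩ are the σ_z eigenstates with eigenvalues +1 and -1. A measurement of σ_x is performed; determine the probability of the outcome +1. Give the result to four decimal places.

|+x⟩ = (|0⟩ + |1⟩)/√2, so ⟨+x|ψ⟩ = (-2) / (√2·√34).
P = |-2|² / 68 = 4/68.

0.0588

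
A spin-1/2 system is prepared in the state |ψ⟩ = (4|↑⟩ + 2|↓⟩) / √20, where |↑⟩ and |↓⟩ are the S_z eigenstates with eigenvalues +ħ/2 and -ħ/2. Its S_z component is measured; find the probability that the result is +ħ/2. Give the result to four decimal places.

The +ħ/2 outcome corresponds to |↑⟩. Its amplitude in |ψ⟩ is 4/√20.
P = |4|² / 20 = 16/20.

0.8000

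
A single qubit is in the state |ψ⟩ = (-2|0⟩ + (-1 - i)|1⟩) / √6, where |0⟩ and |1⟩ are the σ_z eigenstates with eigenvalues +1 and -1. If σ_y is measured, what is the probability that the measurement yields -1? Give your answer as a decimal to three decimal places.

0.167

|-y⟩ = (|0⟩ - i|1⟩)/√2, so ⟨-y|ψ⟩ = (-1 - i) / (√2·√6).
P = |-1 - i|² / 12 = 2/12.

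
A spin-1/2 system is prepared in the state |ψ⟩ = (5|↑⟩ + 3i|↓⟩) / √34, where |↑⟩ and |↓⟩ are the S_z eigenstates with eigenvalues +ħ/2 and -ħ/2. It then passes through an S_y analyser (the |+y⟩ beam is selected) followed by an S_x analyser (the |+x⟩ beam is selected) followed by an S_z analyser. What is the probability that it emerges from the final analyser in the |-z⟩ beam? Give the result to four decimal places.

0.2353

First analyser (S_y): P(|+y⟩) = |⟨+y|ψ⟩|² = 64/68.
After stage 1 the state is |+y⟩; P(|+x⟩) = |⟨+x|+y⟩|² = 1/2.
After stage 2 the state is |+x⟩; P(|-z⟩) = |⟨-z|+x⟩|² = 1/2.
Joint probability = 64/68 × 1/2 × 1/2 = 0.2353.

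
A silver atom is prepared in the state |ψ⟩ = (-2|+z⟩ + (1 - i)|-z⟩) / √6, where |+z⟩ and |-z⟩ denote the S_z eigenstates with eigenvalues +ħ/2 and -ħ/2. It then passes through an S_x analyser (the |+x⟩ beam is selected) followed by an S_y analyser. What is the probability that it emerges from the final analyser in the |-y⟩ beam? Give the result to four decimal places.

0.0833

First analyser (S_x): P(|+x⟩) = |⟨+x|ψ⟩|² = 2/12.
After stage 1 the state is |+x⟩; P(|-y⟩) = |⟨-y|+x⟩|² = 1/2.
Joint probability = 2/12 × 1/2 = 0.0833.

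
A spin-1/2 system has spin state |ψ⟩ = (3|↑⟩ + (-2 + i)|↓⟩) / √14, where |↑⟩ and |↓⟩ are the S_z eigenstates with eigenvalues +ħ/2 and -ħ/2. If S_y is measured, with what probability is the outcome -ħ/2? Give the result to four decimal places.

0.2857

|-y⟩ = (|↑⟩ - i|↓⟩)/√2, so ⟨-y|ψ⟩ = (2 - 2i) / (√2·√14).
P = |2 - 2i|² / 28 = 8/28.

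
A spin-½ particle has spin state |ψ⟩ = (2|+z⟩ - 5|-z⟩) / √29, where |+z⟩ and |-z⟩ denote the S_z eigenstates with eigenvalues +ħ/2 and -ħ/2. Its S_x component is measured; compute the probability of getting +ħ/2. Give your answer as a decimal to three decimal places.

|+x⟩ = (|+z⟩ + |-z⟩)/√2, so ⟨+x|ψ⟩ = (-3) / (√2·√29).
P = |-3|² / 58 = 9/58.

0.155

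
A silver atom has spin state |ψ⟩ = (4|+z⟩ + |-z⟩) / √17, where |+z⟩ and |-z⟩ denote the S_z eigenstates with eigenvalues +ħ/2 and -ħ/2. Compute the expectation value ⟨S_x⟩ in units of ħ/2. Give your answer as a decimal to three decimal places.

⟨σ_x⟩ = 2 Re(a* b)/(|a|²+|b|²) with a = 4, b = 1.
a* b = 4, so ⟨σ_x⟩ = 8/17.
⟨S_x⟩ = (ħ/2)·⟨σ_x⟩.

0.471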